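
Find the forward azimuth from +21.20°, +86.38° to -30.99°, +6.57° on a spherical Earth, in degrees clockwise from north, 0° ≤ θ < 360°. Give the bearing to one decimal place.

237.6°

Δλ = 6.57 − 86.38 = -79.81°.
θ = atan2( sin Δλ · cos φ₂ , cos φ₁ · sin φ₂ − sin φ₁ · cos φ₂ · cos Δλ )
  = atan2(-0.84374, -0.53489) = -122.373° → normalised to [0°, 360°): 237.627°.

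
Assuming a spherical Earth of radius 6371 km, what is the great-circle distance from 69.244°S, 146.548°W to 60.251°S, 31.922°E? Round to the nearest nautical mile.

3032 nmi

Δλ = 31.922 − -146.548 = 178.470°.
Δφ = -60.251 − -69.244 = 8.993°.
a = sin²(Δφ/2) + cos φ₁ · cos φ₂ · sin²(Δλ/2) = 0.181963.
c = 2·atan2(√a, √(1−a)) = 0.88140 rad → d = 6371·c ≈ 5615.38 km ≈ 3032.06 nmi.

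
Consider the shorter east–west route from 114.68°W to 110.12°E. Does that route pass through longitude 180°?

Yes

Naïve |110.12 − -114.68| = 224.8° > 180°, so the shorter arc goes the other way round — across 180°.
Signed shortest Δλ = ((110.12 − -114.68 + 180) mod 360) − 180 = -135.2°.
Going west by 135.2° from -114.68° passes through 180° before reaching +110.12°.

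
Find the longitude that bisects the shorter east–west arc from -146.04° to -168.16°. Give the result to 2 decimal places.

Signed shortest Δλ from -146.04° to -168.16° is -22.12°.
Midpoint longitude = -146.04° + (-22.12°)/2 = -146.04° − 11.06° = -157.10°.

-157.10°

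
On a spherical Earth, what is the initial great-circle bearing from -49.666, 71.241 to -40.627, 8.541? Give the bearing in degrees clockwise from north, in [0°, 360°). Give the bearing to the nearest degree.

257°

Δλ = 8.541 − 71.241 = -62.700°.
θ = atan2( sin Δλ · cos φ₂ , cos φ₁ · sin φ₂ − sin φ₁ · cos φ₂ · cos Δλ )
  = atan2(-0.67443, -0.15609) = -103.031° → normalised to [0°, 360°): 256.969°.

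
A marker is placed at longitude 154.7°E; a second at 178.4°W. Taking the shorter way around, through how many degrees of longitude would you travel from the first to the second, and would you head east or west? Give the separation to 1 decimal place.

26.9° east

Raw difference: -178.4 − 154.7 = -333.1°.
Normalise into (−180°, 180°]: -333.1° + 360° = 26.9°.
Positive ⇒ the second point lies to the east; separation 26.9°.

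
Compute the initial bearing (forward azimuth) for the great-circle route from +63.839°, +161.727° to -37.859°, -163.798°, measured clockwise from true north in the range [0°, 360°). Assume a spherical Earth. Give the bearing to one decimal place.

Δλ = -163.798 − 161.727 = -325.525°; wrapped into (−180°, 180°]: 34.475°.
θ = atan2( sin Δλ · cos φ₂ , cos φ₁ · sin φ₂ − sin φ₁ · cos φ₂ · cos Δλ )
  = atan2(0.44691, -0.85477) = 152.398° → normalised to [0°, 360°): 152.398°.

152.4°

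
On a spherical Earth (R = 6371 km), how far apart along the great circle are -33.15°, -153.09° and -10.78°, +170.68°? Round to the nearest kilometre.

4451 km

Δλ = 170.68 − -153.09 = 323.77°; wrapped into (−180°, 180°]: -36.23°.
Δφ = -10.78 − -33.15 = 22.37°.
a = sin²(Δφ/2) + cos φ₁ · cos φ₂ · sin²(Δλ/2) = 0.117139.
c = 2·atan2(√a, √(1−a)) = 0.69863 rad → d = 6371·c ≈ 4450.99 km.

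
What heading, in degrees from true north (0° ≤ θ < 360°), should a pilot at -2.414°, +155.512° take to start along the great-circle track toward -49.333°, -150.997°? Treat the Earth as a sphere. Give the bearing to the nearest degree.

145°

Δλ = -150.997 − 155.512 = -306.509°; wrapped into (−180°, 180°]: 53.491°.
θ = atan2( sin Δλ · cos φ₂ , cos φ₁ · sin φ₂ − sin φ₁ · cos φ₂ · cos Δλ )
  = atan2(0.52378, -0.74151) = 144.764° → normalised to [0°, 360°): 144.764°.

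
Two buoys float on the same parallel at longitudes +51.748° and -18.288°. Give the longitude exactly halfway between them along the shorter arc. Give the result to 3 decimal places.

Signed shortest Δλ from +51.748° to -18.288° is -70.036°.
Midpoint longitude = +51.748° + (-70.036°)/2 = +51.748° − 35.018° = +16.730°.

+16.730°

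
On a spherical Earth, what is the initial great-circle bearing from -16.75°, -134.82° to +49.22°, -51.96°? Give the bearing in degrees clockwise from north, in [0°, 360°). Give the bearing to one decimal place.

Δλ = -51.96 − -134.82 = 82.86°.
θ = atan2( sin Δλ · cos φ₂ , cos φ₁ · sin φ₂ − sin φ₁ · cos φ₂ · cos Δλ )
  = atan2(0.64809, 0.74849) = 40.888° → normalised to [0°, 360°): 40.888°.

40.9°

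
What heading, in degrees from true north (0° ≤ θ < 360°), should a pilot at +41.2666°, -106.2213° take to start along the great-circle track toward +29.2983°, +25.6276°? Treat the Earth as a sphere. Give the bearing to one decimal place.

40.8°

Δλ = 25.6276 − -106.2213 = 131.8489°.
θ = atan2( sin Δλ · cos φ₂ , cos φ₁ · sin φ₂ − sin φ₁ · cos φ₂ · cos Δλ )
  = atan2(0.64962, 0.75158) = 40.838° → normalised to [0°, 360°): 40.838°.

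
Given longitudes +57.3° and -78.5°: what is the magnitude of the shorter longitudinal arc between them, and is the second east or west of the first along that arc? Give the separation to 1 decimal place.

135.8° west

Raw difference: -78.5 − 57.3 = -135.8°.
Normalise into (−180°, 180°]: -135.8° stays -135.8°.
Negative ⇒ the second point lies to the west; separation 135.8°.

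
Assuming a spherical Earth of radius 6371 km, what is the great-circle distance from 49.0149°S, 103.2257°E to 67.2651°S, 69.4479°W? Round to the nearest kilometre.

Δλ = -69.4479 − 103.2257 = -172.6736°.
Δφ = -67.2651 − -49.0149 = -18.2502°.
a = sin²(Δφ/2) + cos φ₁ · cos φ₂ · sin²(Δλ/2) = 0.277586.
c = 2·atan2(√a, √(1−a)) = 1.10981 rad → d = 6371·c ≈ 7070.63 km.

7071 km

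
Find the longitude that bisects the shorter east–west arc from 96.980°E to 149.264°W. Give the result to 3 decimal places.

153.858°E

Signed shortest Δλ from +96.980° to -149.264° is +113.756°.
Midpoint longitude = +96.980° + (+113.756°)/2 = +96.980° + 56.878° = +153.858°.
(The naïve average (+96.980 + -149.264)/2 = -26.142° is on the wrong side of the globe.)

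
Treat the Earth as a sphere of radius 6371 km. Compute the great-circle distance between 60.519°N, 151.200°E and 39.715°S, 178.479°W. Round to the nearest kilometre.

Δλ = -178.479 − 151.200 = -329.679°; wrapped into (−180°, 180°]: 30.321°.
Δφ = -39.715 − 60.519 = -100.234°.
a = sin²(Δφ/2) + cos φ₁ · cos φ₂ · sin²(Δλ/2) = 0.614726.
c = 2·atan2(√a, √(1−a)) = 1.80231 rad → d = 6371·c ≈ 11482.53 km.

11483 km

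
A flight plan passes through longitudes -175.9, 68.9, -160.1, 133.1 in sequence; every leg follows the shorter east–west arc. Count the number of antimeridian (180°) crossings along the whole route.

3

Leg 1: -175.9° → +68.9°, shortest Δλ = -115.2° (west) — crosses 180°.
Leg 2: +68.9° → -160.1°, shortest Δλ = 131.0° (east) — crosses 180°.
Leg 3: -160.1° → +133.1°, shortest Δλ = -66.8° (west) — crosses 180°.
Total crossings: 3.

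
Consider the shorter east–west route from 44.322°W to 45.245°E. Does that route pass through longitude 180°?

Signed shortest Δλ = ((45.245 − -44.322 + 180) mod 360) − 180 = 89.567°.
Going east by 89.567° from -44.322° reaches +45.245° without touching 180°.

No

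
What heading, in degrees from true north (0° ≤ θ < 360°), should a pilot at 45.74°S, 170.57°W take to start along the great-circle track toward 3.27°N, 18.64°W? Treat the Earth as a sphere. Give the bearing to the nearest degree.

Δλ = -18.64 − -170.57 = 151.93°.
θ = atan2( sin Δλ · cos φ₂ , cos φ₁ · sin φ₂ − sin φ₁ · cos φ₂ · cos Δλ )
  = atan2(0.46978, -0.59110) = 141.524° → normalised to [0°, 360°): 141.524°.

142°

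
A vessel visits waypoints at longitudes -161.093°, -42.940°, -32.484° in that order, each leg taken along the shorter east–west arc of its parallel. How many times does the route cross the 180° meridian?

Leg 1: -161.093° → -42.940°, shortest Δλ = 118.153° (east) — does not cross 180°.
Leg 2: -42.940° → -32.484°, shortest Δλ = 10.456° (east) — does not cross 180°.
Total crossings: 0.

0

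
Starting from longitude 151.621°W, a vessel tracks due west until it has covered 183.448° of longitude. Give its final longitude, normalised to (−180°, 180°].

Start at -151.621°; shift −183.448° → -335.069°.
-335.069° lies outside (−180°, 180°]; add 360° → +24.931°.

24.931°E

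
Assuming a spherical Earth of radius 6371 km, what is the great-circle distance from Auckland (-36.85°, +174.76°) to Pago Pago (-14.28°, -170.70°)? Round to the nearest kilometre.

Δλ = -170.70 − 174.76 = -345.46°; wrapped into (−180°, 180°]: 14.54°.
Δφ = -14.28 − -36.85 = 22.57°.
a = sin²(Δφ/2) + cos φ₁ · cos φ₂ · sin²(Δλ/2) = 0.050713.
c = 2·atan2(√a, √(1−a)) = 0.45429 rad → d = 6371·c ≈ 2894.26 km.

2894 km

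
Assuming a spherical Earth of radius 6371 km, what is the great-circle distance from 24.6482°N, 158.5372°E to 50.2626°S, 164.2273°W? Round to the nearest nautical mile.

Δλ = -164.2273 − 158.5372 = -322.7645°; wrapped into (−180°, 180°]: 37.2355°.
Δφ = -50.2626 − 24.6482 = -74.9108°.
a = sin²(Δφ/2) + cos φ₁ · cos φ₂ · sin²(Δλ/2) = 0.429058.
c = 2·atan2(√a, √(1−a)) = 1.42843 rad → d = 6371·c ≈ 9100.54 km ≈ 4913.90 nmi.

4914 nmi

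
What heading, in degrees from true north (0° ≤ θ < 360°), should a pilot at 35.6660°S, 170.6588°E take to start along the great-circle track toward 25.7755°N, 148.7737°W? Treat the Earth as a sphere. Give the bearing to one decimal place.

Δλ = -148.7737 − 170.6588 = -319.4325°; wrapped into (−180°, 180°]: 40.5675°.
θ = atan2( sin Δλ · cos φ₂ , cos φ₁ · sin φ₂ − sin φ₁ · cos φ₂ · cos Δλ )
  = atan2(0.58564, 0.75213) = 37.906° → normalised to [0°, 360°): 37.906°.

37.9°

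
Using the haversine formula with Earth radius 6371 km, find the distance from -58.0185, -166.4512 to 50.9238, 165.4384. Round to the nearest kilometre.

12381 km

Δλ = 165.4384 − -166.4512 = 331.8896°; wrapped into (−180°, 180°]: -28.1104°.
Δφ = 50.9238 − -58.0185 = 108.9423°.
a = sin²(Δφ/2) + cos φ₁ · cos φ₂ · sin²(Δλ/2) = 0.681999.
c = 2·atan2(√a, √(1−a)) = 1.94335 rad → d = 6371·c ≈ 12381.10 km.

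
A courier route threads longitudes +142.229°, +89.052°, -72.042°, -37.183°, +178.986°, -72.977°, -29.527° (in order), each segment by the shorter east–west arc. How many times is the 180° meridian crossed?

2

Leg 1: +142.229° → +89.052°, shortest Δλ = -53.177° (west) — does not cross 180°.
Leg 2: +89.052° → -72.042°, shortest Δλ = -161.094° (west) — does not cross 180°.
Leg 3: -72.042° → -37.183°, shortest Δλ = 34.859° (east) — does not cross 180°.
Leg 4: -37.183° → +178.986°, shortest Δλ = -143.831° (west) — crosses 180°.
Leg 5: +178.986° → -72.977°, shortest Δλ = 108.037° (east) — crosses 180°.
Leg 6: -72.977° → -29.527°, shortest Δλ = 43.45° (east) — does not cross 180°.
Total crossings: 2.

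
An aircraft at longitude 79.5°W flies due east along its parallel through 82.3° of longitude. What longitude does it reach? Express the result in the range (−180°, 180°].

2.8°E

Start at -79.5°; shift +82.3° → +2.8°.
+2.8° already lies in (−180°, 180°].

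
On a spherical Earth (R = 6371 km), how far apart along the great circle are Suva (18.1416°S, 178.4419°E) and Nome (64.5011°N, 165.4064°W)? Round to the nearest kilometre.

Δλ = -165.4064 − 178.4419 = -343.8483°; wrapped into (−180°, 180°]: 16.1517°.
Δφ = 64.5011 − -18.1416 = 82.6427°.
a = sin²(Δφ/2) + cos φ₁ · cos φ₂ · sin²(Δλ/2) = 0.444046.
c = 2·atan2(√a, √(1−a)) = 1.45865 rad → d = 6371·c ≈ 9293.07 km.

9293 km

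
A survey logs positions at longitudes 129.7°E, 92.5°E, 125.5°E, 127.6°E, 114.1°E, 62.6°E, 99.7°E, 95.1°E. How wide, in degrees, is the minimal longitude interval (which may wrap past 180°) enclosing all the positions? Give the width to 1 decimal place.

Sort the longitudes: +62.6°, +92.5°, +95.1°, +99.7°, +114.1°, +125.5°, +127.6°, +129.7°.
Eastward gaps between consecutive values (wrapping around): 29.9°, 2.6°, 4.6°, 14.4°, 11.4°, 2.1°, 2.1°, 292.9°.
Largest gap = 292.9° ⇒ minimal covering band is its complement: 360° − 292.9° = 67.1°.
Band runs from +62.6° eastward to +129.7°.

67.1°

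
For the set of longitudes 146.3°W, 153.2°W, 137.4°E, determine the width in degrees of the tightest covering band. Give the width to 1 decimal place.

76.3°

Sort the longitudes: -153.2°, -146.3°, +137.4°.
Eastward gaps between consecutive values (wrapping around): 6.9°, 283.7°, 69.4°.
Largest gap = 283.7° ⇒ minimal covering band is its complement: 360° − 283.7° = 76.3°.
Band runs from +137.4° eastward to -146.3°, crossing the antimeridian.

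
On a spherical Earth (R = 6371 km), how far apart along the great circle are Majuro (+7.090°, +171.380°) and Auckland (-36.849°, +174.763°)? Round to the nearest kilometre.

Δλ = 174.763 − 171.380 = 3.383°.
Δφ = -36.849 − 7.090 = -43.939°.
a = sin²(Δφ/2) + cos φ₁ · cos φ₂ · sin²(Δλ/2) = 0.140652.
c = 2·atan2(√a, √(1−a)) = 0.76887 rad → d = 6371·c ≈ 4898.49 km.

4898 km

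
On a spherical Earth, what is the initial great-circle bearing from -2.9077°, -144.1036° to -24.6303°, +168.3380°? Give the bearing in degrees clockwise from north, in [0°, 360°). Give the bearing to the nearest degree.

240°

Δλ = 168.3380 − -144.1036 = 312.4416°; wrapped into (−180°, 180°]: -47.5584°.
θ = atan2( sin Δλ · cos φ₂ , cos φ₁ · sin φ₂ − sin φ₁ · cos φ₂ · cos Δλ )
  = atan2(-0.67082, -0.38511) = -119.859° → normalised to [0°, 360°): 240.141°.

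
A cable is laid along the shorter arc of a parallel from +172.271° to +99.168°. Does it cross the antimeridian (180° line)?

No

Signed shortest Δλ = ((99.168 − 172.271 + 180) mod 360) − 180 = -73.103°.
Going west by 73.103° from +172.271° reaches +99.168° without touching 180°.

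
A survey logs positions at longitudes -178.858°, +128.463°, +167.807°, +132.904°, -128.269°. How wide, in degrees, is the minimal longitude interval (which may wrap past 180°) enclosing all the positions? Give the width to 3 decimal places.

103.268°

Sort the longitudes: -178.858°, -128.269°, +128.463°, +132.904°, +167.807°.
Eastward gaps between consecutive values (wrapping around): 50.589°, 256.732°, 4.441°, 34.903°, 13.335°.
Largest gap = 256.732° ⇒ minimal covering band is its complement: 360° − 256.732° = 103.268°.
Band runs from +128.463° eastward to -128.269°, crossing the antimeridian.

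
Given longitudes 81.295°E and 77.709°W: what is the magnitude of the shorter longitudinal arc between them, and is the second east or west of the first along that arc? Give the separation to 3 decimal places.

Raw difference: -77.709 − 81.295 = -159.004°.
Normalise into (−180°, 180°]: -159.004° stays -159.004°.
Negative ⇒ the second point lies to the west; separation 159.004°.

159.004° west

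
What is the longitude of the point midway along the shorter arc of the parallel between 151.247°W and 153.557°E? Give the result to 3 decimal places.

Signed shortest Δλ from -151.247° to +153.557° is -55.196°.
Midpoint longitude = -151.247° + (-55.196°)/2 = -151.247° − 27.598° = -178.845°.
(The naïve average (-151.247 + +153.557)/2 = 1.155° is on the wrong side of the globe.)

178.845°W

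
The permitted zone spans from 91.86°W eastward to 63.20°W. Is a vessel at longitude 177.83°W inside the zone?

Band width going east from -91.86° to -63.20°: ((-63.20 − -91.86) mod 360) = 28.66°.
Offset of -177.83° east of the west edge: ((-177.83 − -91.86) mod 360) = 274.03°.
274.03° > 28.66° ⇒ outside.

No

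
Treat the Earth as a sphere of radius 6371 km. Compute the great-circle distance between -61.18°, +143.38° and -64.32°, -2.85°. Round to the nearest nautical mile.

3121 nmi

Δλ = -2.85 − 143.38 = -146.23°.
Δφ = -64.32 − -61.18 = -3.14°.
a = sin²(Δφ/2) + cos φ₁ · cos φ₂ · sin²(Δλ/2) = 0.192025.
c = 2·atan2(√a, √(1−a)) = 0.90721 rad → d = 6371·c ≈ 5779.81 km ≈ 3120.85 nmi.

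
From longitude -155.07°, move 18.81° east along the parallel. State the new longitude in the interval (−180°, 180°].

Start at -155.07°; shift +18.81° → -136.26°.
-136.26° already lies in (−180°, 180°].

-136.26°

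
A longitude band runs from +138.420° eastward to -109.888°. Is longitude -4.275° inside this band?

No

Band width going east from +138.420° to -109.888°: ((-109.888 − 138.420) mod 360) = 111.692°.
Offset of -4.275° east of the west edge: ((-4.275 − 138.420) mod 360) = 217.305°.
217.305° > 111.692° ⇒ outside.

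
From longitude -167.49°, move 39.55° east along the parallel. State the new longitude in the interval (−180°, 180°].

Start at -167.49°; shift +39.55° → -127.94°.
-127.94° already lies in (−180°, 180°].

-127.94°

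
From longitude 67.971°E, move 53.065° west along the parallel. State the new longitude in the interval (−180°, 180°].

Start at +67.971°; shift −53.065° → +14.906°.
+14.906° already lies in (−180°, 180°].

14.906°E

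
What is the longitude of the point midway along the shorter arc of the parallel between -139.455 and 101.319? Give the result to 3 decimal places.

+160.932°

Signed shortest Δλ from -139.455° to +101.319° is -119.226°.
Midpoint longitude = -139.455° + (-119.226°)/2 = -139.455° − 59.613° = -199.068°.
Normalise into (−180°, 180°]: +160.932°.
(The naïve average (-139.455 + +101.319)/2 = -19.068° is on the wrong side of the globe.)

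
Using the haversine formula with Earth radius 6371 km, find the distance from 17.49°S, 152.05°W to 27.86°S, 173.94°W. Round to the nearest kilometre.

Δλ = -173.94 − -152.05 = -21.89°.
Δφ = -27.86 − -17.49 = -10.37°.
a = sin²(Δφ/2) + cos φ₁ · cos φ₂ · sin²(Δλ/2) = 0.038565.
c = 2·atan2(√a, √(1−a)) = 0.39533 rad → d = 6371·c ≈ 2518.63 km.

2519 km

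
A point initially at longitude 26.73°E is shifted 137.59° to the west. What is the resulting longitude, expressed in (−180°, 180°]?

Start at +26.73°; shift −137.59° → -110.86°.
-110.86° already lies in (−180°, 180°].

110.86°W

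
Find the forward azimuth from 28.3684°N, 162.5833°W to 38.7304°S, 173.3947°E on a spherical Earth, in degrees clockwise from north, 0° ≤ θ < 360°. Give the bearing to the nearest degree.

Δλ = 173.3947 − -162.5833 = 335.9780°; wrapped into (−180°, 180°]: -24.0220°.
θ = atan2( sin Δλ · cos φ₂ , cos φ₁ · sin φ₂ − sin φ₁ · cos φ₂ · cos Δλ )
  = atan2(-0.31757, -0.88907) = -160.344° → normalised to [0°, 360°): 199.656°.

200°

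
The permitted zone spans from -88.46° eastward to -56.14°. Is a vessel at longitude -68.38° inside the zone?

Yes

Band width going east from -88.46° to -56.14°: ((-56.14 − -88.46) mod 360) = 32.32°.
Offset of -68.38° east of the west edge: ((-68.38 − -88.46) mod 360) = 20.08°.
20.08° ≤ 32.32° ⇒ inside.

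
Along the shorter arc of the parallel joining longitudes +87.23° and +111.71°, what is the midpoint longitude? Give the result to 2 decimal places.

Signed shortest Δλ from +87.23° to +111.71° is +24.48°.
Midpoint longitude = +87.23° + (+24.48°)/2 = +87.23° + 12.24° = +99.47°.

+99.47°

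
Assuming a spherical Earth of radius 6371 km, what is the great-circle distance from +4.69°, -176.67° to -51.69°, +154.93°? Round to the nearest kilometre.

Δλ = 154.93 − -176.67 = 331.60°; wrapped into (−180°, 180°]: -28.40°.
Δφ = -51.69 − 4.69 = -56.38°.
a = sin²(Δφ/2) + cos φ₁ · cos φ₂ · sin²(Δλ/2) = 0.260338.
c = 2·atan2(√a, √(1−a)) = 1.07091 rad → d = 6371·c ≈ 6822.78 km.

6823 km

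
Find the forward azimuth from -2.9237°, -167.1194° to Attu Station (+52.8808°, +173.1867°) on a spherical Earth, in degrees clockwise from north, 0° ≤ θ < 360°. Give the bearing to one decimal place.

346.2°

Δλ = 173.1867 − -167.1194 = 340.3061°; wrapped into (−180°, 180°]: -19.6939°.
θ = atan2( sin Δλ · cos φ₂ , cos φ₁ · sin φ₂ − sin φ₁ · cos φ₂ · cos Δλ )
  = atan2(-0.20337, 0.82532) = -13.842° → normalised to [0°, 360°): 346.158°.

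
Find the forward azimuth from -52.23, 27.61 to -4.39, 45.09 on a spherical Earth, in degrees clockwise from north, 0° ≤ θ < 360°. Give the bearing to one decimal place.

23.0°

Δλ = 45.09 − 27.61 = 17.48°.
θ = atan2( sin Δλ · cos φ₂ , cos φ₁ · sin φ₂ − sin φ₁ · cos φ₂ · cos Δλ )
  = atan2(0.29949, 0.70488) = 23.020° → normalised to [0°, 360°): 23.020°.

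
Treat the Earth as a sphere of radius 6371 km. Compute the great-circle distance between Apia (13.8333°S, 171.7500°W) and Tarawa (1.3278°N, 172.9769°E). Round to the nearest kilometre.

Δλ = 172.9769 − -171.7500 = 344.7269°; wrapped into (−180°, 180°]: -15.2731°.
Δφ = 1.3278 − -13.8333 = 15.1611°.
a = sin²(Δφ/2) + cos φ₁ · cos φ₂ · sin²(Δλ/2) = 0.034545.
c = 2·atan2(√a, √(1−a)) = 0.37390 rad → d = 6371·c ≈ 2382.13 km.

2382 km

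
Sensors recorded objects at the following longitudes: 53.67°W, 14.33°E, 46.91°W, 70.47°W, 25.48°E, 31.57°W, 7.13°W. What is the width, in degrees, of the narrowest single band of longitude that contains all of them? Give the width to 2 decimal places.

95.95°

Sort the longitudes: -70.47°, -53.67°, -46.91°, -31.57°, -7.13°, +14.33°, +25.48°.
Eastward gaps between consecutive values (wrapping around): 16.80°, 6.76°, 15.34°, 24.44°, 21.46°, 11.15°, 264.05°.
Largest gap = 264.05° ⇒ minimal covering band is its complement: 360° − 264.05° = 95.95°.
Band runs from -70.47° eastward to +25.48°.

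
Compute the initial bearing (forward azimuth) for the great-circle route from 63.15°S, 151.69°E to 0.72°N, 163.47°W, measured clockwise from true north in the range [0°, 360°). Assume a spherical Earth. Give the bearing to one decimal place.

47.8°

Δλ = -163.47 − 151.69 = -315.16°; wrapped into (−180°, 180°]: 44.84°.
θ = atan2( sin Δλ · cos φ₂ , cos φ₁ · sin φ₂ − sin φ₁ · cos φ₂ · cos Δλ )
  = atan2(0.70507, 0.63826) = 47.847° → normalised to [0°, 360°): 47.847°.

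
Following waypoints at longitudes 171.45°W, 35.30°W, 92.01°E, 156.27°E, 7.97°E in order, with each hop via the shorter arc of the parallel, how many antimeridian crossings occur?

Leg 1: -171.45° → -35.30°, shortest Δλ = 136.15° (east) — does not cross 180°.
Leg 2: -35.30° → +92.01°, shortest Δλ = 127.31° (east) — does not cross 180°.
Leg 3: +92.01° → +156.27°, shortest Δλ = 64.26° (east) — does not cross 180°.
Leg 4: +156.27° → +7.97°, shortest Δλ = -148.3° (west) — does not cross 180°.
Total crossings: 0.

0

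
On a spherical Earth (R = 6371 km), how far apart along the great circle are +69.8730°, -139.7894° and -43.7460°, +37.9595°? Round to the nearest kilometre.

Δλ = 37.9595 − -139.7894 = 177.7489°.
Δφ = -43.7460 − 69.8730 = -113.6190°.
a = sin²(Δφ/2) + cos φ₁ · cos φ₂ · sin²(Δλ/2) = 0.948814.
c = 2·atan2(√a, √(1−a)) = 2.68516 rad → d = 6371·c ≈ 17107.12 km.

17107 km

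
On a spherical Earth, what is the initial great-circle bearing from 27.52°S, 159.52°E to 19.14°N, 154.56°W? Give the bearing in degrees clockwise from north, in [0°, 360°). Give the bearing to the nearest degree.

49°

Δλ = -154.56 − 159.52 = -314.08°; wrapped into (−180°, 180°]: 45.92°.
θ = atan2( sin Δλ · cos φ₂ , cos φ₁ · sin φ₂ − sin φ₁ · cos φ₂ · cos Δλ )
  = atan2(0.67866, 0.59445) = 48.784° → normalised to [0°, 360°): 48.784°.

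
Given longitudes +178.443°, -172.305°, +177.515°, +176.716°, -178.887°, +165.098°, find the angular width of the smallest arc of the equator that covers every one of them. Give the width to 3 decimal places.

Sort the longitudes: -178.887°, -172.305°, +165.098°, +176.716°, +177.515°, +178.443°.
Eastward gaps between consecutive values (wrapping around): 6.582°, 337.403°, 11.618°, 0.799°, 0.928°, 2.670°.
Largest gap = 337.403° ⇒ minimal covering band is its complement: 360° − 337.403° = 22.597°.
Band runs from +165.098° eastward to -172.305°, crossing the antimeridian.

22.597°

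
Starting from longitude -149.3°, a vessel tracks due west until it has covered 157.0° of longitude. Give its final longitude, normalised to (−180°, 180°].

Start at -149.3°; shift −157.0° → -306.3°.
-306.3° lies outside (−180°, 180°]; add 360° → +53.7°.

+53.7°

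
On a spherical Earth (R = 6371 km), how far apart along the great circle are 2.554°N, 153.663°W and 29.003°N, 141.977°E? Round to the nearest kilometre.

Δλ = 141.977 − -153.663 = 295.640°; wrapped into (−180°, 180°]: -64.360°.
Δφ = 29.003 − 2.554 = 26.449°.
a = sin²(Δφ/2) + cos φ₁ · cos φ₂ · sin²(Δλ/2) = 0.300160.
c = 2·atan2(√a, √(1−a)) = 1.15963 rad → d = 6371·c ≈ 7387.99 km.

7388 km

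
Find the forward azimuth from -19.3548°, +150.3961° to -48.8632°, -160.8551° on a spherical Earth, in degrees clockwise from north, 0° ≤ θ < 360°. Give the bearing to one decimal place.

Δλ = -160.8551 − 150.3961 = -311.2512°; wrapped into (−180°, 180°]: 48.7488°.
θ = atan2( sin Δλ · cos φ₂ , cos φ₁ · sin φ₂ − sin φ₁ · cos φ₂ · cos Δλ )
  = atan2(0.49460, -0.56682) = 138.893° → normalised to [0°, 360°): 138.893°.

138.9°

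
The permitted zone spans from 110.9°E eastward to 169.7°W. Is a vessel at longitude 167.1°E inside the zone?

Band width going east from +110.9° to -169.7°: ((-169.7 − 110.9) mod 360) = 79.4°.
Offset of +167.1° east of the west edge: ((167.1 − 110.9) mod 360) = 56.2°.
56.2° ≤ 79.4° ⇒ inside.

Yes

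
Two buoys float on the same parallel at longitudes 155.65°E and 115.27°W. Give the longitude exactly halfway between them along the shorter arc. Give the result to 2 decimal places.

159.81°W

Signed shortest Δλ from +155.65° to -115.27° is +89.08°.
Midpoint longitude = +155.65° + (+89.08°)/2 = +155.65° + 44.54° = +200.19°.
Normalise into (−180°, 180°]: -159.81°.
(The naïve average (+155.65 + -115.27)/2 = 20.19° is on the wrong side of the globe.)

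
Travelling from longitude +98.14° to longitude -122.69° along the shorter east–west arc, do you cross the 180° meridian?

Naïve |-122.69 − 98.14| = 220.83° > 180°, so the shorter arc goes the other way round — across 180°.
Signed shortest Δλ = ((-122.69 − 98.14 + 180) mod 360) − 180 = 139.17°.
Going east by 139.17° from +98.14° passes through 180° before reaching -122.69°.

Yes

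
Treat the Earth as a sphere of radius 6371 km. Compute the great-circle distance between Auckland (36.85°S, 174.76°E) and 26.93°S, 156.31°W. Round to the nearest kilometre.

Δλ = -156.31 − 174.76 = -331.07°; wrapped into (−180°, 180°]: 28.93°.
Δφ = -26.93 − -36.85 = 9.92°.
a = sin²(Δφ/2) + cos φ₁ · cos φ₂ · sin²(Δλ/2) = 0.051990.
c = 2·atan2(√a, √(1−a)) = 0.46007 rad → d = 6371·c ≈ 2931.12 km.

2931 km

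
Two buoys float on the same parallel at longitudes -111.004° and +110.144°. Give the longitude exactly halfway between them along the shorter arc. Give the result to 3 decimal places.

+179.570°

Signed shortest Δλ from -111.004° to +110.144° is -138.852°.
Midpoint longitude = -111.004° + (-138.852°)/2 = -111.004° − 69.426° = -180.430°.
Normalise into (−180°, 180°]: +179.570°.
(The naïve average (-111.004 + +110.144)/2 = -0.43° is on the wrong side of the globe.)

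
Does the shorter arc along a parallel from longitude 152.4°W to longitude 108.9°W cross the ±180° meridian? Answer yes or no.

Signed shortest Δλ = ((-108.9 − -152.4 + 180) mod 360) − 180 = 43.5°.
Going east by 43.5° from -152.4° reaches -108.9° without touching 180°.

No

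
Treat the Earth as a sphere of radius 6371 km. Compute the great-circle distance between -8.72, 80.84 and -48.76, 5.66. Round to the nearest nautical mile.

Δλ = 5.66 − 80.84 = -75.18°.
Δφ = -48.76 − -8.72 = -40.04°.
a = sin²(Δφ/2) + cos φ₁ · cos φ₂ · sin²(Δλ/2) = 0.359666.
c = 2·atan2(√a, √(1−a)) = 1.28631 rad → d = 6371·c ≈ 8195.06 km ≈ 4424.98 nmi.

4425 nmi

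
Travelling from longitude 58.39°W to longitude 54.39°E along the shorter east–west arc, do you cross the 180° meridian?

Signed shortest Δλ = ((54.39 − -58.39 + 180) mod 360) − 180 = 112.78°.
Going east by 112.78° from -58.39° reaches +54.39° without touching 180°.

No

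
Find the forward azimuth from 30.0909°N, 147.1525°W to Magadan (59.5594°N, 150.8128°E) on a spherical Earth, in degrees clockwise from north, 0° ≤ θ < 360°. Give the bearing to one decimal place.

324.5°

Δλ = 150.8128 − -147.1525 = 297.9653°; wrapped into (−180°, 180°]: -62.0347°.
θ = atan2( sin Δλ · cos φ₂ , cos φ₁ · sin φ₂ − sin φ₁ · cos φ₂ · cos Δλ )
  = atan2(-0.44748, 0.62684) = -35.522° → normalised to [0°, 360°): 324.478°.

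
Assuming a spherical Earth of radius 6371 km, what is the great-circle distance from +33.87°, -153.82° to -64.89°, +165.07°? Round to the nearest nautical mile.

Δλ = 165.07 − -153.82 = 318.89°; wrapped into (−180°, 180°]: -41.11°.
Δφ = -64.89 − 33.87 = -98.76°.
a = sin²(Δφ/2) + cos φ₁ · cos φ₂ · sin²(Δλ/2) = 0.619584.
c = 2·atan2(√a, √(1−a)) = 1.81230 rad → d = 6371·c ≈ 11546.19 km ≈ 6234.44 nmi.

6234 nmi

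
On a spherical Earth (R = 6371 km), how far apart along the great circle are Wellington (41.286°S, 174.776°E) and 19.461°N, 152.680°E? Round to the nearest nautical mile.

Δλ = 152.680 − 174.776 = -22.096°.
Δφ = 19.461 − -41.286 = 60.747°.
a = sin²(Δφ/2) + cos φ₁ · cos φ₂ · sin²(Δλ/2) = 0.281684.
c = 2·atan2(√a, √(1−a)) = 1.11895 rad → d = 6371·c ≈ 7128.80 km ≈ 3849.24 nmi.

3849 nmi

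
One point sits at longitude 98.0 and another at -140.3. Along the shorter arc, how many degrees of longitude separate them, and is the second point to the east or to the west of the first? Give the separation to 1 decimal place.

Raw difference: -140.3 − 98.0 = -238.3°.
Normalise into (−180°, 180°]: -238.3° + 360° = 121.7°.
Positive ⇒ the second point lies to the east; separation 121.7°.

121.7° east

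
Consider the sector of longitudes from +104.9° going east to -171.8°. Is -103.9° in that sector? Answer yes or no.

No

Band width going east from +104.9° to -171.8°: ((-171.8 − 104.9) mod 360) = 83.3°.
Offset of -103.9° east of the west edge: ((-103.9 − 104.9) mod 360) = 151.2°.
151.2° > 83.3° ⇒ outside.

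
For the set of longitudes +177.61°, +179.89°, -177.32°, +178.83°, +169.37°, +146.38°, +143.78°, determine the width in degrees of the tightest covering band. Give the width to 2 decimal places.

Sort the longitudes: -177.32°, +143.78°, +146.38°, +169.37°, +177.61°, +178.83°, +179.89°.
Eastward gaps between consecutive values (wrapping around): 321.10°, 2.60°, 22.99°, 8.24°, 1.22°, 1.06°, 2.79°.
Largest gap = 321.10° ⇒ minimal covering band is its complement: 360° − 321.10° = 38.90°.
Band runs from +143.78° eastward to -177.32°, crossing the antimeridian.

38.90°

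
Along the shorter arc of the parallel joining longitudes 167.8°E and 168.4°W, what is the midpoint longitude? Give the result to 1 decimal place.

Signed shortest Δλ from +167.8° to -168.4° is +23.8°.
Midpoint longitude = +167.8° + (+23.8°)/2 = +167.8° + 11.9° = +179.7°.
(The naïve average (+167.8 + -168.4)/2 = -0.3° is on the wrong side of the globe.)

179.7°E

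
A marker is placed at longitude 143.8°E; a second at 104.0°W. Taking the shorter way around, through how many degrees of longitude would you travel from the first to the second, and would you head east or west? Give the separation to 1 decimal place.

Raw difference: -104.0 − 143.8 = -247.8°.
Normalise into (−180°, 180°]: -247.8° + 360° = 112.2°.
Positive ⇒ the second point lies to the east; separation 112.2°.

112.2° east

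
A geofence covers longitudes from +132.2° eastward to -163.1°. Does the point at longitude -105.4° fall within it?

No

Band width going east from +132.2° to -163.1°: ((-163.1 − 132.2) mod 360) = 64.7°.
Offset of -105.4° east of the west edge: ((-105.4 − 132.2) mod 360) = 122.4°.
122.4° > 64.7° ⇒ outside.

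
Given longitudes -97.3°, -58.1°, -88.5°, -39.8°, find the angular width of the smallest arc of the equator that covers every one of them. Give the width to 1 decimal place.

57.5°

Sort the longitudes: -97.3°, -88.5°, -58.1°, -39.8°.
Eastward gaps between consecutive values (wrapping around): 8.8°, 30.4°, 18.3°, 302.5°.
Largest gap = 302.5° ⇒ minimal covering band is its complement: 360° − 302.5° = 57.5°.
Band runs from -97.3° eastward to -39.8°.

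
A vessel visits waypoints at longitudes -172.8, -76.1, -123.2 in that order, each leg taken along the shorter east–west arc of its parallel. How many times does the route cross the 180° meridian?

0

Leg 1: -172.8° → -76.1°, shortest Δλ = 96.7° (east) — does not cross 180°.
Leg 2: -76.1° → -123.2°, shortest Δλ = -47.1° (west) — does not cross 180°.
Total crossings: 0.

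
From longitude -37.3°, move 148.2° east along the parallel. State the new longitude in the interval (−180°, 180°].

+110.9°

Start at -37.3°; shift +148.2° → +110.9°.
+110.9° already lies in (−180°, 180°].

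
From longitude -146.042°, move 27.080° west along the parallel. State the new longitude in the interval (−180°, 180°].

Start at -146.042°; shift −27.080° → -173.122°.
-173.122° already lies in (−180°, 180°].

-173.122°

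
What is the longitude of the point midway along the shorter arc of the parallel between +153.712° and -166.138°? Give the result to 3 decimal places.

Signed shortest Δλ from +153.712° to -166.138° is +40.150°.
Midpoint longitude = +153.712° + (+40.150°)/2 = +153.712° + 20.075° = +173.787°.
(The naïve average (+153.712 + -166.138)/2 = -6.213° is on the wrong side of the globe.)

+173.787°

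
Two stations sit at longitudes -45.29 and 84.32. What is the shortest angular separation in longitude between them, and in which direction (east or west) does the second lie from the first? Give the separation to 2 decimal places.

129.61° east

Raw difference: 84.32 − -45.29 = 129.61°.
Normalise into (−180°, 180°]: 129.61° stays 129.61°.
Positive ⇒ the second point lies to the east; separation 129.61°.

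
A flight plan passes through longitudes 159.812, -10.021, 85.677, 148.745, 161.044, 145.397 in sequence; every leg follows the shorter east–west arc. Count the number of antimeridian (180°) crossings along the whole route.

Leg 1: +159.812° → -10.021°, shortest Δλ = -169.833° (west) — does not cross 180°.
Leg 2: -10.021° → +85.677°, shortest Δλ = 95.698° (east) — does not cross 180°.
Leg 3: +85.677° → +148.745°, shortest Δλ = 63.068° (east) — does not cross 180°.
Leg 4: +148.745° → +161.044°, shortest Δλ = 12.299° (east) — does not cross 180°.
Leg 5: +161.044° → +145.397°, shortest Δλ = -15.647° (west) — does not cross 180°.
Total crossings: 0.

0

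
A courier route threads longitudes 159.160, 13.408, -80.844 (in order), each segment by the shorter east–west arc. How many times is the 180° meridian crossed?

Leg 1: +159.160° → +13.408°, shortest Δλ = -145.752° (west) — does not cross 180°.
Leg 2: +13.408° → -80.844°, shortest Δλ = -94.252° (west) — does not cross 180°.
Total crossings: 0.

0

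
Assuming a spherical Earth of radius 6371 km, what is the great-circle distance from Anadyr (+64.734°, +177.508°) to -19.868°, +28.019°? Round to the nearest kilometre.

14542 km

Δλ = 28.019 − 177.508 = -149.489°.
Δφ = -19.868 − 64.734 = -84.602°.
a = sin²(Δφ/2) + cos φ₁ · cos φ₂ · sin²(Δλ/2) = 0.826588.
c = 2·atan2(√a, √(1−a)) = 2.28257 rad → d = 6371·c ≈ 14542.23 km.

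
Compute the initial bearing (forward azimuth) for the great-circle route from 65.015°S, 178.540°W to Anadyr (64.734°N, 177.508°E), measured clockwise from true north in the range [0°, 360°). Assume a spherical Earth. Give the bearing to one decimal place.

357.8°

Δλ = 177.508 − -178.540 = 356.048°; wrapped into (−180°, 180°]: -3.952°.
θ = atan2( sin Δλ · cos φ₂ , cos φ₁ · sin φ₂ − sin φ₁ · cos φ₂ · cos Δλ )
  = atan2(-0.02942, 0.76793) = -2.194° → normalised to [0°, 360°): 357.806°.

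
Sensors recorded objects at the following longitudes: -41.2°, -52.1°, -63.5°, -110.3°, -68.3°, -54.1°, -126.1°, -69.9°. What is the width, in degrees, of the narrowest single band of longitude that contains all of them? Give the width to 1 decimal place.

84.9°

Sort the longitudes: -126.1°, -110.3°, -69.9°, -68.3°, -63.5°, -54.1°, -52.1°, -41.2°.
Eastward gaps between consecutive values (wrapping around): 15.8°, 40.4°, 1.6°, 4.8°, 9.4°, 2.0°, 10.9°, 275.1°.
Largest gap = 275.1° ⇒ minimal covering band is its complement: 360° − 275.1° = 84.9°.
Band runs from -126.1° eastward to -41.2°.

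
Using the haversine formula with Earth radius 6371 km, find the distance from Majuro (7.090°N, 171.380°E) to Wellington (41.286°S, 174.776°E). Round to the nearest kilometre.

5390 km

Δλ = 174.776 − 171.380 = 3.396°.
Δφ = -41.286 − 7.090 = -48.376°.
a = sin²(Δφ/2) + cos φ₁ · cos φ₂ · sin²(Δλ/2) = 0.168535.
c = 2·atan2(√a, √(1−a)) = 0.84607 rad → d = 6371·c ≈ 5390.32 km.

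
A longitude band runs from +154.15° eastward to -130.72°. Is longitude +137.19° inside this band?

No

Band width going east from +154.15° to -130.72°: ((-130.72 − 154.15) mod 360) = 75.13°.
Offset of +137.19° east of the west edge: ((137.19 − 154.15) mod 360) = 343.04°.
343.04° > 75.13° ⇒ outside.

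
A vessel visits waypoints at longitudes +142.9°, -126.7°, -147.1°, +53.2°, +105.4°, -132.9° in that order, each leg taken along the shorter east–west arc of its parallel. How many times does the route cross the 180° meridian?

3

Leg 1: +142.9° → -126.7°, shortest Δλ = 90.4° (east) — crosses 180°.
Leg 2: -126.7° → -147.1°, shortest Δλ = -20.4° (west) — does not cross 180°.
Leg 3: -147.1° → +53.2°, shortest Δλ = -159.7° (west) — crosses 180°.
Leg 4: +53.2° → +105.4°, shortest Δλ = 52.2° (east) — does not cross 180°.
Leg 5: +105.4° → -132.9°, shortest Δλ = 121.7° (east) — crosses 180°.
Total crossings: 3.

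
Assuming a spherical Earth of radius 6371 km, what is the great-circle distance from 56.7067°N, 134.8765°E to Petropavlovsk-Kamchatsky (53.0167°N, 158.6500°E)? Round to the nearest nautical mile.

Δλ = 158.6500 − 134.8765 = 23.7735°.
Δφ = 53.0167 − 56.7067 = -3.6900°.
a = sin²(Δφ/2) + cos φ₁ · cos φ₂ · sin²(Δλ/2) = 0.015047.
c = 2·atan2(√a, √(1−a)) = 0.24595 rad → d = 6371·c ≈ 1566.96 km ≈ 846.09 nmi.

846 nmi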